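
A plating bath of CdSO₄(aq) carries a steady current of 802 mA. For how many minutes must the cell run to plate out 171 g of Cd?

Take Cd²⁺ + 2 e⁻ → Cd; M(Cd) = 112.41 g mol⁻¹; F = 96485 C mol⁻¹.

6100 min

n(Cd) = m/M = 171 / 112.41 = 1.521 mol.
Each Cd atom requires 2 electrons, so n(e⁻) = 2 × 1.521 = 3.042 mol.
Q = n(e⁻)·F = 3.042 × 96485 = 293500 C.
t = Q/I = 293500 / 0.8020 A = 366000 s = 6100 min.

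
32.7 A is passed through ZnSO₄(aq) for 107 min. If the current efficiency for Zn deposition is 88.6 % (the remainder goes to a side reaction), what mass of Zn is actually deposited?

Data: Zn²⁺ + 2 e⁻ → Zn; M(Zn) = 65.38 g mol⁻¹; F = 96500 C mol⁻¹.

63.0 g

Q = I·t = 32.70 × 6420.0 = 209900 C.
n(e⁻) = 209900/96500 = 2.175 mol; theoretically n(Zn) = 2.175/2 = 1.088 mol, m_theo = 71.12 g.
At 88.6 % efficiency, m_actual = 0.886 × 71.12 = 63.0 g.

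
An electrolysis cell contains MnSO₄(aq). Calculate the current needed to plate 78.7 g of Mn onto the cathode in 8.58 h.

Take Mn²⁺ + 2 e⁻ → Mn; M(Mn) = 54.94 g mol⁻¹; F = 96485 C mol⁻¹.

8.95 A

n(Mn) = 78.7 / 54.94 = 1.432 mol.
n(e⁻) = 2 × 1.432 = 2.865 mol.
Q = n(e⁻)·F = 2.865 × 96485 = 276400 C.
I = Q/t = 276400 / 30888 s = 8.95 A.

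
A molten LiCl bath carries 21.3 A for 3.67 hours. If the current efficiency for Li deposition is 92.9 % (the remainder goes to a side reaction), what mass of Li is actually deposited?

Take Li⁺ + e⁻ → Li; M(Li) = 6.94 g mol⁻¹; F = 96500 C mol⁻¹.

18.8 g

Q = I·t = 21.30 × 13212 = 281400 C.
n(e⁻) = 281400/96500 = 2.916 mol; theoretically n(Li) = 2.916/1 = 2.916 mol, m_theo = 20.24 g.
At 92.9 % efficiency, m_actual = 0.929 × 20.24 = 18.8 g.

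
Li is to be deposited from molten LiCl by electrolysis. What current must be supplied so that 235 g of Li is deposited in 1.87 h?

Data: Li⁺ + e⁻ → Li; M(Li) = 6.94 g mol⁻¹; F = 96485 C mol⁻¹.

485 A

n(Li) = 235 / 6.94 = 33.86 mol.
n(e⁻) = 1 × 33.86 = 33.86 mol.
Q = n(e⁻)·F = 33.86 × 96485 = 3267000 C.
I = Q/t = 3267000 / 6732.0 s = 485 A.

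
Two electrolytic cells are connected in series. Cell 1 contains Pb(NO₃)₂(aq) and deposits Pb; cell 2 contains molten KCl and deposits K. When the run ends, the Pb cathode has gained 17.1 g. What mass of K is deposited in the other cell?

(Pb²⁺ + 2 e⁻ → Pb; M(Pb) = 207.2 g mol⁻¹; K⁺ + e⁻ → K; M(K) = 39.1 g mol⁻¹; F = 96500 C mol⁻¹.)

6.45 g

n(Pb) = 17.1 / 207.2 = 0.08253 mol.
Since Pb²⁺ + 2 e⁻ → Pb, n(e⁻) passed = 2 × 0.08253 = 0.1651 mol.
Cells in series carry the same charge, so the same 0.1651 mol of electrons passes through cell 2.
K⁺ + e⁻ → K, so n(K) = 0.1651 / 1 = 0.1651 mol.
m(K) = 0.1651 × 39.1 = 6.45 g.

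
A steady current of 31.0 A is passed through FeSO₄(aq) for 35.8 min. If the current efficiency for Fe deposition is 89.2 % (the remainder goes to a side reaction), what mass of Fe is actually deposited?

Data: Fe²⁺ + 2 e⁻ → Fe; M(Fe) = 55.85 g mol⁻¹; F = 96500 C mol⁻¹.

Q = I·t = 31.00 × 2148.0 = 66590 C.
n(e⁻) = 66590/96500 = 0.6900 mol; theoretically n(Fe) = 0.6900/2 = 0.3450 mol, m_theo = 19.27 g.
At 89.2 % efficiency, m_actual = 0.892 × 19.27 = 17.2 g.

17.2 g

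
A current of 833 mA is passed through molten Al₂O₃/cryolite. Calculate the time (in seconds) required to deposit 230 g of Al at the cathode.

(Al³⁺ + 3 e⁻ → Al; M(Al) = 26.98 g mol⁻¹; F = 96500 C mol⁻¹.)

2.96 × 10⁶ s

n(Al) = m/M = 230 / 26.98 = 8.525 mol.
Each Al atom requires 3 electrons, so n(e⁻) = 3 × 8.525 = 25.57 mol.
Q = n(e⁻)·F = 25.57 × 96500 = 2468000 C.
t = Q/I = 2468000 / 0.8330 A = 2963000 s.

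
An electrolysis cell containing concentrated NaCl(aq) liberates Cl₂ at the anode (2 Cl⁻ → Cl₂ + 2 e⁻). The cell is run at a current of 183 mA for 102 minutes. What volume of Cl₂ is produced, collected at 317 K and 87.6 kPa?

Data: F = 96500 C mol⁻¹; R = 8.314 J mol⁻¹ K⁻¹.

Q = I·t = 0.1830 A × 6120.0 s = 1120 C.
n(e⁻) = Q/F = 1120 / 96500 = 0.01161 mol.
2 electrons are transferred per Cl₂ molecule, so n(Cl₂) = 0.01161 / 2 = 0.005803 mol.
V = nRT/P = (0.005803 × 8.314 × 317) / (87.6 × 10³ Pa) = 1.75 × 10⁻⁴ m³ = 0.175 L.

0.175 L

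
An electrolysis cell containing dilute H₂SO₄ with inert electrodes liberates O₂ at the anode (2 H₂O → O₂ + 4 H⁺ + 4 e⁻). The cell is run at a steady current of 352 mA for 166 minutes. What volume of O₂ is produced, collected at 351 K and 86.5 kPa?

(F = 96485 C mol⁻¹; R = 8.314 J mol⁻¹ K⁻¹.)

Q = I·t = 0.3520 A × 9960.0 s = 3506 C.
n(e⁻) = Q/F = 3506 / 96485 = 0.03634 mol.
4 electrons are transferred per O₂ molecule, so n(O₂) = 0.03634 / 4 = 0.009084 mol.
V = nRT/P = (0.009084 × 8.314 × 351) / (86.5 × 10³ Pa) = 3.06 × 10⁻⁴ m³ = 0.306 L.

0.306 L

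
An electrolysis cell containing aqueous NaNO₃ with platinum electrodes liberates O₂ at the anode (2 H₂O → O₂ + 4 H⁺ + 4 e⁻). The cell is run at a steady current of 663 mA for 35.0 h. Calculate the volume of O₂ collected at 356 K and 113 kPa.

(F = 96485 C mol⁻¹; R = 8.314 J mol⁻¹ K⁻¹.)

5.67 L

Q = I·t = 0.6630 A × 126000 s = 83540 C.
n(e⁻) = Q/F = 83540 / 96485 = 0.8658 mol.
4 electrons are transferred per O₂ molecule, so n(O₂) = 0.8658 / 4 = 0.2165 mol.
V = nRT/P = (0.2165 × 8.314 × 356) / (113 × 10³ Pa) = 0.00567 m³ = 5.67 L.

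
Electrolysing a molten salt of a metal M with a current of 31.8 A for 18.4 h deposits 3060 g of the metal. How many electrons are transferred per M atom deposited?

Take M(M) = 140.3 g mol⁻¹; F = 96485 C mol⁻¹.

Q = I·t = 31.80 A × 66240 s = 2106000 C, so n(e⁻) = 2106000/96485 = 21.83 mol.
n(M) deposited = 3060 / 140.3 = 21.81 mol.
Electrons per atom = n(e⁻)/n(M) = 21.83 / 21.81 = 1.00 ≈ 1, so the ion is M⁺.

1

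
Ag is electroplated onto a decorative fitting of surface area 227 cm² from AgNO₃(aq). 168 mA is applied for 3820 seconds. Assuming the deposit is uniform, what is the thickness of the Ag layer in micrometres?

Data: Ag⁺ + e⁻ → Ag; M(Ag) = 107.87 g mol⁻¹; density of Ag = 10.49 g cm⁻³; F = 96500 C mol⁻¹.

Q = I·t = 0.1680 × 3820.0 = 641.8 C; n(e⁻) = 0.006650 mol.
n(Ag) = n(e⁻)/1 = 0.006650 mol, so m = 0.006650 × 107.87 = 0.7174 g.
Volume = m/ρ = 0.7174 / 10.49 = 0.06839 cm³.
Thickness = V/A = 0.06839 / 227 = 3.01 × 10⁻⁴ cm = 3.01 μm.

3.01 μm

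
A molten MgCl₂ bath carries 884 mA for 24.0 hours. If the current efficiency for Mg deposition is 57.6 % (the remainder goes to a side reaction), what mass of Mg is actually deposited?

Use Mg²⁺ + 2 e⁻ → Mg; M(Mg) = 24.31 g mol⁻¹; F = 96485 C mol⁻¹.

5.54 g

Q = I·t = 0.8840 × 86400 = 76380 C.
n(e⁻) = 76380/96485 = 0.7916 mol; theoretically n(Mg) = 0.7916/2 = 0.3958 mol, m_theo = 9.622 g.
At 57.6 % efficiency, m_actual = 0.576 × 9.622 = 5.54 g.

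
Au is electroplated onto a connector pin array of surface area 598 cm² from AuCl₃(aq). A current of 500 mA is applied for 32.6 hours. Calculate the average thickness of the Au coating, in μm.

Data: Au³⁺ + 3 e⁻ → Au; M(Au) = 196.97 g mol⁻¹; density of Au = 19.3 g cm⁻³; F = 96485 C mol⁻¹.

34.6 μm

Q = I·t = 0.5000 × 117360 = 58680 C; n(e⁻) = 0.6082 mol.
n(Au) = n(e⁻)/3 = 0.2027 mol, so m = 0.2027 × 196.97 = 39.93 g.
Volume = m/ρ = 39.93 / 19.3 = 2.069 cm³.
Thickness = V/A = 2.069 / 598 = 0.00346 cm = 34.6 μm.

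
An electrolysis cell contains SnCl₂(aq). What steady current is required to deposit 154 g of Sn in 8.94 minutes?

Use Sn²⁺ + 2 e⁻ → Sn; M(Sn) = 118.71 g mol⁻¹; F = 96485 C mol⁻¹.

467 A

n(Sn) = 154 / 118.71 = 1.297 mol.
n(e⁻) = 2 × 1.297 = 2.595 mol.
Q = n(e⁻)·F = 2.595 × 96485 = 250300 C.
I = Q/t = 250300 / 536.40 s = 467 A.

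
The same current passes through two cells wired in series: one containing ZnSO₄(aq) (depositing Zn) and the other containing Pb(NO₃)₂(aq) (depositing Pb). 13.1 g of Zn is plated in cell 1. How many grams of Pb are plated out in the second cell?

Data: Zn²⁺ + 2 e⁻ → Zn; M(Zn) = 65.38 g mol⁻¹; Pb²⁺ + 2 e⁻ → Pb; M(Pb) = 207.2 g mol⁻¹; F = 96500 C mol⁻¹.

41.5 g

n(Zn) = 13.1 / 65.38 = 0.2004 mol.
Since Zn²⁺ + 2 e⁻ → Zn, n(e⁻) passed = 2 × 0.2004 = 0.4007 mol.
Cells in series carry the same charge, so the same 0.4007 mol of electrons passes through cell 2.
Pb²⁺ + 2 e⁻ → Pb, so n(Pb) = 0.4007 / 2 = 0.2004 mol.
m(Pb) = 0.2004 × 207.2 = 41.5 g.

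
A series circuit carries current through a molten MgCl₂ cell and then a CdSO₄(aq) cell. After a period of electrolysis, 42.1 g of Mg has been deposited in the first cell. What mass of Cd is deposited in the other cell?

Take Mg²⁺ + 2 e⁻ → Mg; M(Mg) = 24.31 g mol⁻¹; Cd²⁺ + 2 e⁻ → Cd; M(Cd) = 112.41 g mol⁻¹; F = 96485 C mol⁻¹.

n(Mg) = 42.1 / 24.31 = 1.732 mol.
Since Mg²⁺ + 2 e⁻ → Mg, n(e⁻) passed = 2 × 1.732 = 3.464 mol.
Cells in series carry the same charge, so the same 3.464 mol of electrons passes through cell 2.
Cd²⁺ + 2 e⁻ → Cd, so n(Cd) = 3.464 / 2 = 1.732 mol.
m(Cd) = 1.732 × 112.41 = 195 g.

195 g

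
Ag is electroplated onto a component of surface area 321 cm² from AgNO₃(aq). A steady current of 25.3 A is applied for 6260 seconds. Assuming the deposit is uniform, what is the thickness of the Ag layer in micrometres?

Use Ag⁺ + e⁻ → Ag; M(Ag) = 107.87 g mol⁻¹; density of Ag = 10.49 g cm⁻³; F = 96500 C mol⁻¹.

Q = I·t = 25.30 × 6260.0 = 158400 C; n(e⁻) = 1.641 mol.
n(Ag) = n(e⁻)/1 = 1.641 mol, so m = 1.641 × 107.87 = 177.0 g.
Volume = m/ρ = 177.0 / 10.49 = 16.88 cm³.
Thickness = V/A = 16.88 / 321 = 0.0526 cm = 526 μm.

526 μm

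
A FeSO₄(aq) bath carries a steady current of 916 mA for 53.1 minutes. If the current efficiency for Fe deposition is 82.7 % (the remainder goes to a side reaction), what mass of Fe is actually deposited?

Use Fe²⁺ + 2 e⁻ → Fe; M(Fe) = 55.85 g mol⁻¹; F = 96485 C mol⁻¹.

Q = I·t = 0.9160 × 3186.0 = 2918 C.
n(e⁻) = 2918/96485 = 0.03025 mol; theoretically n(Fe) = 0.03025/2 = 0.01512 mol, m_theo = 0.8446 g.
At 82.7 % efficiency, m_actual = 0.827 × 0.8446 = 0.699 g.

0.699 g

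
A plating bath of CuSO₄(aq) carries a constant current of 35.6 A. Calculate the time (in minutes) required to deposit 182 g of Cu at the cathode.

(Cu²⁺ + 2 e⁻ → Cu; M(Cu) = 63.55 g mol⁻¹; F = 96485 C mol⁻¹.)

259 min

n(Cu) = m/M = 182 / 63.55 = 2.864 mol.
Each Cu atom requires 2 electrons, so n(e⁻) = 2 × 2.864 = 5.728 mol.
Q = n(e⁻)·F = 5.728 × 96485 = 552600 C.
t = Q/I = 552600 / 35.60 A = 15520 s = 259 min.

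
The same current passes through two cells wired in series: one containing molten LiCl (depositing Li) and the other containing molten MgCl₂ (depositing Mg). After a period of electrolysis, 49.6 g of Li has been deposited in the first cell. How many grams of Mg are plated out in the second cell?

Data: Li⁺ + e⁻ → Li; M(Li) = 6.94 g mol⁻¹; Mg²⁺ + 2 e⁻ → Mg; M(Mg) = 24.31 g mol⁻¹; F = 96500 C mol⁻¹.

86.9 g

n(Li) = 49.6 / 6.94 = 7.147 mol.
Since Li⁺ + e⁻ → Li, n(e⁻) passed = 1 × 7.147 = 7.147 mol.
Cells in series carry the same charge, so the same 7.147 mol of electrons passes through cell 2.
Mg²⁺ + 2 e⁻ → Mg, so n(Mg) = 7.147 / 2 = 3.573 mol.
m(Mg) = 3.573 × 24.31 = 86.9 g.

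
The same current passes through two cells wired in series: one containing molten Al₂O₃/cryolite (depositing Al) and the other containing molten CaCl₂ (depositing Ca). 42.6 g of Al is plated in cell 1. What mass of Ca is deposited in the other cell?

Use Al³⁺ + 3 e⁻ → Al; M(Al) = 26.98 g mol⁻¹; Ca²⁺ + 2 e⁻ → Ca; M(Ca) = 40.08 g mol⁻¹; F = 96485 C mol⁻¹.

n(Al) = 42.6 / 26.98 = 1.579 mol.
Since Al³⁺ + 3 e⁻ → Al, n(e⁻) passed = 3 × 1.579 = 4.737 mol.
Cells in series carry the same charge, so the same 4.737 mol of electrons passes through cell 2.
Ca²⁺ + 2 e⁻ → Ca, so n(Ca) = 4.737 / 2 = 2.368 mol.
m(Ca) = 2.368 × 40.08 = 94.9 g.

94.9 g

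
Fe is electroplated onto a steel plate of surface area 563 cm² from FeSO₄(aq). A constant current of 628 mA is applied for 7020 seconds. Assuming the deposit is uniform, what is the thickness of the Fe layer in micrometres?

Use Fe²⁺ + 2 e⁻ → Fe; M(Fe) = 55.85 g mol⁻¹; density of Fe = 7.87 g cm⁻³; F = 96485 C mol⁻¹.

Q = I·t = 0.6280 × 7020.0 = 4409 C; n(e⁻) = 0.04569 mol.
n(Fe) = n(e⁻)/2 = 0.02285 mol, so m = 0.02285 × 55.85 = 1.276 g.
Volume = m/ρ = 1.276 / 7.87 = 0.1621 cm³.
Thickness = V/A = 0.1621 / 563 = 2.88 × 10⁻⁴ cm = 2.88 μm.

2.88 μm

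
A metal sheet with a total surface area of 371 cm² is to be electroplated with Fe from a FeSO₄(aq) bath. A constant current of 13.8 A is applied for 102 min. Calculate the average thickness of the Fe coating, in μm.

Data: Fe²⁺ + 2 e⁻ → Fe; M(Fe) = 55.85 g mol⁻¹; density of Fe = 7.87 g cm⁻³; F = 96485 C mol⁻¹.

Q = I·t = 13.80 × 6120.0 = 84460 C; n(e⁻) = 0.8753 mol.
n(Fe) = n(e⁻)/2 = 0.4377 mol, so m = 0.4377 × 55.85 = 24.44 g.
Volume = m/ρ = 24.44 / 7.87 = 3.106 cm³.
Thickness = V/A = 3.106 / 371 = 0.00837 cm = 83.7 μm.

83.7 μm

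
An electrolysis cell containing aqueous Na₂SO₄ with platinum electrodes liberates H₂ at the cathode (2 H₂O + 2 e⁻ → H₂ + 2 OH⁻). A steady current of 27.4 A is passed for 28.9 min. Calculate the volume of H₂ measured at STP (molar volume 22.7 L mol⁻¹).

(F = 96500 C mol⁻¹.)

Q = I·t = 27.40 A × 1734.0 s = 47510 C.
n(e⁻) = Q/F = 47510 / 96500 = 0.4923 mol.
2 electrons are transferred per H₂ molecule, so n(H₂) = 0.4923 / 2 = 0.2462 mol.
V = n × V_m = 0.2462 × 22.7 = 5.59 L.

5.59 L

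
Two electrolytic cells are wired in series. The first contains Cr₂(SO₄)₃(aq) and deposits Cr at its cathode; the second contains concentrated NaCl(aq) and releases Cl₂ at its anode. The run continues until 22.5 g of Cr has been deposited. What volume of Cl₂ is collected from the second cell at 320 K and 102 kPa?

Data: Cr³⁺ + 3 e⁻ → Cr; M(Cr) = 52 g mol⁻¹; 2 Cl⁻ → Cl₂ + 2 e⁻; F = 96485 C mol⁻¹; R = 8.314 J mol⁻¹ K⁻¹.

16.9 L

n(Cr) = 22.5 / 52 = 0.4327 mol, so n(e⁻) = 3 × 0.4327 = 1.298 mol.
The cells are in series, so the same 1.298 mol of electrons passes through the second cell.
2 Cl⁻ → Cl₂ + 2 e⁻ — 2 mol e⁻ per mol Cl₂, so n(Cl₂) = 1.298/2 = 0.6490 mol.
V = nRT/P = (0.6490 × 8.314 × 320) / (102 × 10³) = 0.0169 m³ = 16.9 L.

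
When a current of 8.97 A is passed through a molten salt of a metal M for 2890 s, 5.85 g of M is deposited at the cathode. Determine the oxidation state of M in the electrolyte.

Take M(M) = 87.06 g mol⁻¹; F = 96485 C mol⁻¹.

Q = I·t = 8.970 A × 2890.0 s = 25920 C, so n(e⁻) = 25920/96485 = 0.2687 mol.
n(M) deposited = 5.85 / 87.06 = 0.06720 mol.
Electrons per atom = n(e⁻)/n(M) = 0.2687 / 0.06720 = 4.00 ≈ 4, so the ion is M⁴⁺.

+4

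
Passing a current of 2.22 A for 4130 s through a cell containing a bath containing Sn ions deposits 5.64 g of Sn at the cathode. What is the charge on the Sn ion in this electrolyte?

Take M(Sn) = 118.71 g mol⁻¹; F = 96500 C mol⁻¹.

+2

Q = I·t = 2.220 A × 4130.0 s = 9169 C, so n(e⁻) = 9169/96500 = 0.09501 mol.
n(Sn) deposited = 5.64 / 118.71 = 0.04751 mol.
Electrons per atom = n(e⁻)/n(Sn) = 0.09501 / 0.04751 = 2.00 ≈ 2, so the ion is Sn²⁺.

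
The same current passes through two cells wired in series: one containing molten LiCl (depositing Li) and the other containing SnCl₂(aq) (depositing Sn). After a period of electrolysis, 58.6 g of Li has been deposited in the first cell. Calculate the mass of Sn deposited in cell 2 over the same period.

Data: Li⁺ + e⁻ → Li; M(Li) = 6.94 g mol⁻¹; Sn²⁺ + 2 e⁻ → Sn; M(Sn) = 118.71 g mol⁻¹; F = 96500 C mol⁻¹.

501 g

n(Li) = 58.6 / 6.94 = 8.444 mol.
Since Li⁺ + e⁻ → Li, n(e⁻) passed = 1 × 8.444 = 8.444 mol.
Cells in series carry the same charge, so the same 8.444 mol of electrons passes through cell 2.
Sn²⁺ + 2 e⁻ → Sn, so n(Sn) = 8.444 / 2 = 4.222 mol.
m(Sn) = 4.222 × 118.71 = 501 g.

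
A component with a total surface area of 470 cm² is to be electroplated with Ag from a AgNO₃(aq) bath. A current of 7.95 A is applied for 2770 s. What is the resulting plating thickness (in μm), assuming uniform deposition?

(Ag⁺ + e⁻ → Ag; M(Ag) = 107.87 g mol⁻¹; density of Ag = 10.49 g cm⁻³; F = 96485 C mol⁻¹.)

Q = I·t = 7.950 × 2770.0 = 22020 C; n(e⁻) = 0.2282 mol.
n(Ag) = n(e⁻)/1 = 0.2282 mol, so m = 0.2282 × 107.87 = 24.62 g.
Volume = m/ρ = 24.62 / 10.49 = 2.347 cm³.
Thickness = V/A = 2.347 / 470 = 0.00499 cm = 49.9 μm.

49.9 μm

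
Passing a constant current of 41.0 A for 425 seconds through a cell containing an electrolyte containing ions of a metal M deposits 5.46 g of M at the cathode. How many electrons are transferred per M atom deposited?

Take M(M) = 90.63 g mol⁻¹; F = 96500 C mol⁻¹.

3

Q = I·t = 41.00 A × 425.00 s = 17420 C, so n(e⁻) = 17420/96500 = 0.1806 mol.
n(M) deposited = 5.46 / 90.63 = 0.06024 mol.
Electrons per atom = n(e⁻)/n(M) = 0.1806 / 0.06024 = 3.00 ≈ 3, so the ion is M³⁺.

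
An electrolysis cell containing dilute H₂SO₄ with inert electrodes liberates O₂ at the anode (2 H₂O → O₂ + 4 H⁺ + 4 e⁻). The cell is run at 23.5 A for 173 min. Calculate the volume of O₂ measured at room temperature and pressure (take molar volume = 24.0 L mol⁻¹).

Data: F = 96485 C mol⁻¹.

Q = I·t = 23.50 A × 10380 s = 243900 C.
n(e⁻) = Q/F = 243900 / 96485 = 2.528 mol.
4 electrons are transferred per O₂ molecule, so n(O₂) = 2.528 / 4 = 0.6320 mol.
V = n × V_m = 0.6320 × 24.0 = 15.2 L.

15.2 L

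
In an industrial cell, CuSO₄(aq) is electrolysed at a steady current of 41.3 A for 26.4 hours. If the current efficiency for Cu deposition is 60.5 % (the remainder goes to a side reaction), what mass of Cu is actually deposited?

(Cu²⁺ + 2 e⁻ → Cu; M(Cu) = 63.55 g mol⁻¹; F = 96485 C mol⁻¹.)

782 g

Q = I·t = 41.30 × 95040 = 3925000 C.
n(e⁻) = 3925000/96485 = 40.68 mol; theoretically n(Cu) = 40.68/2 = 20.34 mol, m_theo = 1293 g.
At 60.5 % efficiency, m_actual = 0.605 × 1293 = 782 g.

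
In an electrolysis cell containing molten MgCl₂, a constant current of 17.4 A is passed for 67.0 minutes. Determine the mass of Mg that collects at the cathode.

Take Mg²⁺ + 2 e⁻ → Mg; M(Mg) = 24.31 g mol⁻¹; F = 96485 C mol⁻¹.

8.81 g

Q = I·t = 17.40 A × 4020.0 s = 69950 C.
n(e⁻) = Q/F = 69950 / 96485 = 0.7250 mol.
Mg²⁺ + 2 e⁻ → Mg, so n(Mg) = n(e⁻)/2 = 0.3625 mol.
m = n·M = 0.3625 × 24.31 = 8.81 g.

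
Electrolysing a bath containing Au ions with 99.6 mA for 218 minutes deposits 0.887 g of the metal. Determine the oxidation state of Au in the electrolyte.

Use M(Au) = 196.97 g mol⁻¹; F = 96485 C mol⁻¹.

+3

Q = I·t = 0.09960 A × 13080 s = 1303 C, so n(e⁻) = 1303/96485 = 0.01350 mol.
n(Au) deposited = 0.887 / 196.97 = 0.004503 mol.
Electrons per atom = n(e⁻)/n(Au) = 0.01350 / 0.004503 = 3.00 ≈ 3, so the ion is Au³⁺.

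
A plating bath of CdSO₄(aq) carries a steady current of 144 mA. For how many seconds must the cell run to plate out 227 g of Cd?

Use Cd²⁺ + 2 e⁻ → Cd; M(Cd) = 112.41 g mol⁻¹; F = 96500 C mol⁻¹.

n(Cd) = m/M = 227 / 112.41 = 2.019 mol.
Each Cd atom requires 2 electrons, so n(e⁻) = 2 × 2.019 = 4.039 mol.
Q = n(e⁻)·F = 4.039 × 96500 = 389700 C.
t = Q/I = 389700 / 0.1440 A = 2707000 s.

2.71 × 10⁶ s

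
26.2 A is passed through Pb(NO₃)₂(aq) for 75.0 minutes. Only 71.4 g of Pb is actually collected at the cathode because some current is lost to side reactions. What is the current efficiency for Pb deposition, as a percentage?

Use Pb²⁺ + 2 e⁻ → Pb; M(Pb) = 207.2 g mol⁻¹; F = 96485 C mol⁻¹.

56.4 %

Q = I·t = 26.20 × 4500.0 = 117900 C; n(e⁻) = 117900/96485 = 1.222 mol.
Theoretical n(Pb) = n(e⁻)/2 = 0.6110 mol, i.e. m_theo = 0.6110 × 207.2 = 126.6 g.
Efficiency = m_actual / m_theo = 71.4 / 126.6 = 56.4 %.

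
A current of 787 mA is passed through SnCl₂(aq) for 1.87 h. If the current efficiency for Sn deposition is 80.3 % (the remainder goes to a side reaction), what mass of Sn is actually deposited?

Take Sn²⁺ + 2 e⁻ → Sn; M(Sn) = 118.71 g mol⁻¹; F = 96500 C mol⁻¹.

Q = I·t = 0.7870 × 6732.0 = 5298 C.
n(e⁻) = 5298/96500 = 0.05490 mol; theoretically n(Sn) = 0.05490/2 = 0.02745 mol, m_theo = 3.259 g.
At 80.3 % efficiency, m_actual = 0.803 × 3.259 = 2.62 g.

2.62 g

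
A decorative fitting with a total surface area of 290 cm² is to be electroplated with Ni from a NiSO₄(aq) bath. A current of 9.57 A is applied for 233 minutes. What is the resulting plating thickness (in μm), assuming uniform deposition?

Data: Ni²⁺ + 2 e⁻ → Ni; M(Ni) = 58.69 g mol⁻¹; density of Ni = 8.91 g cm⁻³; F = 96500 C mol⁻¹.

157 μm

Q = I·t = 9.570 × 13980 = 133800 C; n(e⁻) = 1.386 mol.
n(Ni) = n(e⁻)/2 = 0.6932 mol, so m = 0.6932 × 58.69 = 40.68 g.
Volume = m/ρ = 40.68 / 8.91 = 4.566 cm³.
Thickness = V/A = 4.566 / 290 = 0.0157 cm = 157 μm.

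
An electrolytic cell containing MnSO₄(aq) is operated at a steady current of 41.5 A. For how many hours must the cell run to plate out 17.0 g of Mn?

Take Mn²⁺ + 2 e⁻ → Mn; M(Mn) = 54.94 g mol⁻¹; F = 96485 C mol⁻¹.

0.400 h

n(Mn) = m/M = 17.0 / 54.94 = 0.3094 mol.
Each Mn atom requires 2 electrons, so n(e⁻) = 2 × 0.3094 = 0.6189 mol.
Q = n(e⁻)·F = 0.6189 × 96485 = 59710 C.
t = Q/I = 59710 / 41.50 A = 1439 s = 0.400 h.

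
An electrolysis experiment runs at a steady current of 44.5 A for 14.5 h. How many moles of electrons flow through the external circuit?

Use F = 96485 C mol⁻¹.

Q = I·t = 44.50 A × 52200 s = 2323000 C.
n(e⁻) = Q/F = 2323000 / 96485 = 24.1 mol.

24.1 mol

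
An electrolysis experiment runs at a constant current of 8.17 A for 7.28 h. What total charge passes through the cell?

Q = I·t = 8.170 A × 26208 s = 2.14 × 10⁵ C.

2.14 × 10⁵ C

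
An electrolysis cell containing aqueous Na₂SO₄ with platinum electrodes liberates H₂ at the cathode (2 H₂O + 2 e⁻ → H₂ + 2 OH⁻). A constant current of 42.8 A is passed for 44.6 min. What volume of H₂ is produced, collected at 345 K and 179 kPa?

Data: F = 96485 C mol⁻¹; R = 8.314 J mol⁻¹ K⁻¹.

9.51 L

Q = I·t = 42.80 A × 2676.0 s = 114500 C.
n(e⁻) = Q/F = 114500 / 96485 = 1.187 mol.
2 electrons are transferred per H₂ molecule, so n(H₂) = 1.187 / 2 = 0.5935 mol.
V = nRT/P = (0.5935 × 8.314 × 345) / (179 × 10³ Pa) = 0.00951 m³ = 9.51 L.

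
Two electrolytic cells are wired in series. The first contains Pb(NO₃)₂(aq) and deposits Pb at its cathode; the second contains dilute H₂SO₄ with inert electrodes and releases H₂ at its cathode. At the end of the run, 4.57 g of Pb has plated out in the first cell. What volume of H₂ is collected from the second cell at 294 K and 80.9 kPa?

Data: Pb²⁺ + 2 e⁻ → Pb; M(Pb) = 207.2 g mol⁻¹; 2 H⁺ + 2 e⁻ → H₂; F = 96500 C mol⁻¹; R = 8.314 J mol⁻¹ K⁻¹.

0.666 L

n(Pb) = 4.57 / 207.2 = 0.02206 mol, so n(e⁻) = 2 × 0.02206 = 0.04411 mol.
The cells are in series, so the same 0.04411 mol of electrons passes through the second cell.
2 H⁺ + 2 e⁻ → H₂ — 2 mol e⁻ per mol H₂, so n(H₂) = 0.04411/2 = 0.02206 mol.
V = nRT/P = (0.02206 × 8.314 × 294) / (80.9 × 10³) = 6.66 × 10⁻⁴ m³ = 0.666 L.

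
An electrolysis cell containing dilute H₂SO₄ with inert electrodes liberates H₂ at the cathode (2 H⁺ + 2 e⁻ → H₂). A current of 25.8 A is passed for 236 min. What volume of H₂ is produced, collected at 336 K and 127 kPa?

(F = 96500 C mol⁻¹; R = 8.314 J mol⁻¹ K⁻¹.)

41.6 L

Q = I·t = 25.80 A × 14160 s = 365300 C.
n(e⁻) = Q/F = 365300 / 96500 = 3.786 mol.
2 electrons are transferred per H₂ molecule, so n(H₂) = 3.786 / 2 = 1.893 mol.
V = nRT/P = (1.893 × 8.314 × 336) / (127 × 10³ Pa) = 0.0416 m³ = 41.6 L.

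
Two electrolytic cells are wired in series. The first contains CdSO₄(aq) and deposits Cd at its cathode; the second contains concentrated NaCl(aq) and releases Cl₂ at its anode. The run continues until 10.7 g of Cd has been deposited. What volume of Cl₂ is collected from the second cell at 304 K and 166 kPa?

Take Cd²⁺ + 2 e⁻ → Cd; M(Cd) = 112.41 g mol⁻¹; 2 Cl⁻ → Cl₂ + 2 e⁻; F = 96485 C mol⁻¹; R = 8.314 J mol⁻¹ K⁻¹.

n(Cd) = 10.7 / 112.41 = 0.09519 mol, so n(e⁻) = 2 × 0.09519 = 0.1904 mol.
The cells are in series, so the same 0.1904 mol of electrons passes through the second cell.
2 Cl⁻ → Cl₂ + 2 e⁻ — 2 mol e⁻ per mol Cl₂, so n(Cl₂) = 0.1904/2 = 0.09519 mol.
V = nRT/P = (0.09519 × 8.314 × 304) / (166 × 10³) = 0.00145 m³ = 1.45 L.

1.45 L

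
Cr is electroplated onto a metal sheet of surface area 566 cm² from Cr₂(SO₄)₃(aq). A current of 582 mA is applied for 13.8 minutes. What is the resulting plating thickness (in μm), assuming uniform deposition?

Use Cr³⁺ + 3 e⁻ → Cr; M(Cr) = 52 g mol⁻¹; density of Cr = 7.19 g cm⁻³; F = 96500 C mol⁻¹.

Q = I·t = 0.5820 × 828.00 = 481.9 C; n(e⁻) = 0.004994 mol.
n(Cr) = n(e⁻)/3 = 0.001665 mol, so m = 0.001665 × 52 = 0.08656 g.
Volume = m/ρ = 0.08656 / 7.19 = 0.01204 cm³.
Thickness = V/A = 0.01204 / 566 = 2.13 × 10⁻⁵ cm = 0.213 μm.

0.213 μm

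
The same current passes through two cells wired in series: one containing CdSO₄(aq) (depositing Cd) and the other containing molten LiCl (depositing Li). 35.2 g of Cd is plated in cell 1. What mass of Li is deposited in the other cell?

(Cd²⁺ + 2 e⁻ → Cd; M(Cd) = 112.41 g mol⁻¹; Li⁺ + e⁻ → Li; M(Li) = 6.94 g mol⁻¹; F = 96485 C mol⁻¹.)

n(Cd) = 35.2 / 112.41 = 0.3131 mol.
Since Cd²⁺ + 2 e⁻ → Cd, n(e⁻) passed = 2 × 0.3131 = 0.6263 mol.
Cells in series carry the same charge, so the same 0.6263 mol of electrons passes through cell 2.
Li⁺ + e⁻ → Li, so n(Li) = 0.6263 / 1 = 0.6263 mol.
m(Li) = 0.6263 × 6.94 = 4.35 g.

4.35 g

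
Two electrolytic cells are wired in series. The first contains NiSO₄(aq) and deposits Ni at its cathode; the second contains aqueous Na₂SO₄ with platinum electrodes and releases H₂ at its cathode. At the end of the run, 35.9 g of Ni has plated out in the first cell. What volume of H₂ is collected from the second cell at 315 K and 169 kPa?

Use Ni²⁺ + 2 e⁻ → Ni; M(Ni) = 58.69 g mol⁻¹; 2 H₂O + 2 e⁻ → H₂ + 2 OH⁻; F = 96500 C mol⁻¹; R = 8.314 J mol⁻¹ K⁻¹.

n(Ni) = 35.9 / 58.69 = 0.6117 mol, so n(e⁻) = 2 × 0.6117 = 1.223 mol.
The cells are in series, so the same 1.223 mol of electrons passes through the second cell.
2 H₂O + 2 e⁻ → H₂ + 2 OH⁻ — 2 mol e⁻ per mol H₂, so n(H₂) = 1.223/2 = 0.6117 mol.
V = nRT/P = (0.6117 × 8.314 × 315) / (169 × 10³) = 0.00948 m³ = 9.48 L.

9.48 L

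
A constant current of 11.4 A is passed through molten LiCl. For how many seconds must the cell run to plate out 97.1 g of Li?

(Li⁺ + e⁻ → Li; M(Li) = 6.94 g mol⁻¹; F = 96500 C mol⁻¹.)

n(Li) = m/M = 97.1 / 6.94 = 13.99 mol.
Each Li atom requires 1 electron, so n(e⁻) = 1 × 13.99 = 13.99 mol.
Q = n(e⁻)·F = 13.99 × 96500 = 1350000 C.
t = Q/I = 1350000 / 11.40 A = 118400 s.

1.18 × 10⁵ s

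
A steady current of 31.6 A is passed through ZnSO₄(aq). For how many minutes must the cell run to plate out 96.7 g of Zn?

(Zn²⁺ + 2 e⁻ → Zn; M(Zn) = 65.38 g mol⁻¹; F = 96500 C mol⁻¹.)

151 min

n(Zn) = m/M = 96.7 / 65.38 = 1.479 mol.
Each Zn atom requires 2 electrons, so n(e⁻) = 2 × 1.479 = 2.958 mol.
Q = n(e⁻)·F = 2.958 × 96500 = 285500 C.
t = Q/I = 285500 / 31.60 A = 9033 s = 151 min.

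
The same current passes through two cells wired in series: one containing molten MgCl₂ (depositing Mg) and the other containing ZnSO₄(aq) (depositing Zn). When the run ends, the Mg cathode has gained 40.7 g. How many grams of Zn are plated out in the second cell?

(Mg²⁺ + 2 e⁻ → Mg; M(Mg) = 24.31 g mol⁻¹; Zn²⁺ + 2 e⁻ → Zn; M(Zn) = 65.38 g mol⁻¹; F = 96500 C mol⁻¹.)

109 g

n(Mg) = 40.7 / 24.31 = 1.674 mol.
Since Mg²⁺ + 2 e⁻ → Mg, n(e⁻) passed = 2 × 1.674 = 3.348 mol.
Cells in series carry the same charge, so the same 3.348 mol of electrons passes through cell 2.
Zn²⁺ + 2 e⁻ → Zn, so n(Zn) = 3.348 / 2 = 1.674 mol.
m(Zn) = 1.674 × 65.38 = 109 g.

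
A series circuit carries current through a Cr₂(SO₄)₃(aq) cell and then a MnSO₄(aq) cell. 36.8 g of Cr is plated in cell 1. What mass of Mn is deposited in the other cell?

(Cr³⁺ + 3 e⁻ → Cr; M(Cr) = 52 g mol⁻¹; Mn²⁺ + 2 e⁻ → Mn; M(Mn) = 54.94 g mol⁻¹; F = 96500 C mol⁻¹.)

n(Cr) = 36.8 / 52 = 0.7077 mol.
Since Cr³⁺ + 3 e⁻ → Cr, n(e⁻) passed = 3 × 0.7077 = 2.123 mol.
Cells in series carry the same charge, so the same 2.123 mol of electrons passes through cell 2.
Mn²⁺ + 2 e⁻ → Mn, so n(Mn) = 2.123 / 2 = 1.062 mol.
m(Mn) = 1.062 × 54.94 = 58.3 g.

58.3 g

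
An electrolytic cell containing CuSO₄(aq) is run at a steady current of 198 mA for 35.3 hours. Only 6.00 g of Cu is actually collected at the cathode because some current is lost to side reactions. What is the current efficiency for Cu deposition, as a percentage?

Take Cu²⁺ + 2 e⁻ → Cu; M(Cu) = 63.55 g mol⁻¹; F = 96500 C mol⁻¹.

72.4 %

Q = I·t = 0.1980 × 127080 = 25160 C; n(e⁻) = 25160/96500 = 0.2607 mol.
Theoretical n(Cu) = n(e⁻)/2 = 0.1304 mol, i.e. m_theo = 0.1304 × 63.55 = 8.285 g.
Efficiency = m_actual / m_theo = 6.00 / 8.285 = 72.4 %.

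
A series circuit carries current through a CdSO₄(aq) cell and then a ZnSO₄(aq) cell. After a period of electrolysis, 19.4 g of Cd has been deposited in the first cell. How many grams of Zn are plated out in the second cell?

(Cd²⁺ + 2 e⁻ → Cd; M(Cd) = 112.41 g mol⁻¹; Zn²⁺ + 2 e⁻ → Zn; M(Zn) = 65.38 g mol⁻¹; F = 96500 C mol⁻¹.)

n(Cd) = 19.4 / 112.41 = 0.1726 mol.
Since Cd²⁺ + 2 e⁻ → Cd, n(e⁻) passed = 2 × 0.1726 = 0.3452 mol.
Cells in series carry the same charge, so the same 0.3452 mol of electrons passes through cell 2.
Zn²⁺ + 2 e⁻ → Zn, so n(Zn) = 0.3452 / 2 = 0.1726 mol.
m(Zn) = 0.1726 × 65.38 = 11.3 g.

11.3 g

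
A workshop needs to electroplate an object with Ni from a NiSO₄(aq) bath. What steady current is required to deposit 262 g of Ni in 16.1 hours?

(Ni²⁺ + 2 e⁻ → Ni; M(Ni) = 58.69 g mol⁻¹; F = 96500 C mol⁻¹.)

n(Ni) = 262 / 58.69 = 4.464 mol.
n(e⁻) = 2 × 4.464 = 8.928 mol.
Q = n(e⁻)·F = 8.928 × 96500 = 861600 C.
I = Q/t = 861600 / 57960 s = 14.9 A.

14.9 A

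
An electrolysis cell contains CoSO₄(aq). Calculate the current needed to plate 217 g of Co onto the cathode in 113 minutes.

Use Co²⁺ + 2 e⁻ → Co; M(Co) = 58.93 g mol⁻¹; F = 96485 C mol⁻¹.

105 A

n(Co) = 217 / 58.93 = 3.682 mol.
n(e⁻) = 2 × 3.682 = 7.365 mol.
Q = n(e⁻)·F = 7.365 × 96485 = 710600 C.
I = Q/t = 710600 / 6780.0 s = 105 A.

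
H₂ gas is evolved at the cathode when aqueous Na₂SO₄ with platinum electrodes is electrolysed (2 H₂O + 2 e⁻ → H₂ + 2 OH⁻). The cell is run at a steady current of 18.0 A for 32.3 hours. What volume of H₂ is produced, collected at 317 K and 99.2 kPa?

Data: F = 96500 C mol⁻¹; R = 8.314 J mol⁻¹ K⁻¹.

Q = I·t = 18.00 A × 116280 s = 2093000 C.
n(e⁻) = Q/F = 2093000 / 96500 = 21.69 mol.
2 electrons are transferred per H₂ molecule, so n(H₂) = 21.69 / 2 = 10.84 mol.
V = nRT/P = (10.84 × 8.314 × 317) / (99.2 × 10³ Pa) = 0.288 m³ = 288 L.

288 L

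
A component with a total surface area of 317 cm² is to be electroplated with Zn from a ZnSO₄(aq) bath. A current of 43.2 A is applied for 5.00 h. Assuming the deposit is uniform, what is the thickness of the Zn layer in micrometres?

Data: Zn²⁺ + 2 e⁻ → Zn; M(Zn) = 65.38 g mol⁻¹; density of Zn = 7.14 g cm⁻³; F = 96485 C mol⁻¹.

1160 μm

Q = I·t = 43.20 × 18000 = 777600 C; n(e⁻) = 8.059 mol.
n(Zn) = n(e⁻)/2 = 4.030 mol, so m = 4.030 × 65.38 = 263.5 g.
Volume = m/ρ = 263.5 / 7.14 = 36.90 cm³.
Thickness = V/A = 36.90 / 317 = 0.116 cm = 1160 μm.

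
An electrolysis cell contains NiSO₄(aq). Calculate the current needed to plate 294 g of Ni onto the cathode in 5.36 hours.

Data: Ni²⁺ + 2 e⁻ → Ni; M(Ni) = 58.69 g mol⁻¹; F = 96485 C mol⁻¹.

50.1 A

n(Ni) = 294 / 58.69 = 5.009 mol.
n(e⁻) = 2 × 5.009 = 10.02 mol.
Q = n(e⁻)·F = 10.02 × 96485 = 966700 C.
I = Q/t = 966700 / 19296 s = 50.1 A.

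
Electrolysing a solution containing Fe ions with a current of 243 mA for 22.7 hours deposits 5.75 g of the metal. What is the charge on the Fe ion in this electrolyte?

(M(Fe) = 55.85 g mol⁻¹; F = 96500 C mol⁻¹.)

Q = I·t = 0.2430 A × 81720 s = 19860 C, so n(e⁻) = 19860/96500 = 0.2058 mol.
n(Fe) deposited = 5.75 / 55.85 = 0.1030 mol.
Electrons per atom = n(e⁻)/n(Fe) = 0.2058 / 0.1030 = 2.00 ≈ 2, so the ion is Fe²⁺.

+2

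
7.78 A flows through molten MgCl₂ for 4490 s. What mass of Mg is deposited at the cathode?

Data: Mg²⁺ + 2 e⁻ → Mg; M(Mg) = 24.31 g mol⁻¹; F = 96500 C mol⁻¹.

4.40 g

Q = I·t = 7.780 A × 4490.0 s = 34930 C.
n(e⁻) = Q/F = 34930 / 96500 = 0.3620 mol.
Mg²⁺ + 2 e⁻ → Mg, so n(Mg) = n(e⁻)/2 = 0.1810 mol.
m = n·M = 0.1810 × 24.31 = 4.40 g.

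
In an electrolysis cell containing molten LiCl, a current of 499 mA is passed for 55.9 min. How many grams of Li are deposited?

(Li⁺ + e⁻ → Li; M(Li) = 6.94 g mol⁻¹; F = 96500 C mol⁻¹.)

Q = I·t = 0.4990 A × 3354.0 s = 1674 C.
n(e⁻) = Q/F = 1674 / 96500 = 0.01734 mol.
Li⁺ + e⁻ → Li, so n(Li) = n(e⁻)/1 = 0.01734 mol.
m = n·M = 0.01734 × 6.94 = 0.120 g.

0.120 g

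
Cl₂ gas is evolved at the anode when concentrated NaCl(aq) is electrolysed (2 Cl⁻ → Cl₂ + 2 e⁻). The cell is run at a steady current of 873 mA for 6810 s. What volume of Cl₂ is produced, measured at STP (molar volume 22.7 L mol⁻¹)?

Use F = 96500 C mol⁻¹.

0.699 L

Q = I·t = 0.8730 A × 6810.0 s = 5945 C.
n(e⁻) = Q/F = 5945 / 96500 = 0.06161 mol.
2 electrons are transferred per Cl₂ molecule, so n(Cl₂) = 0.06161 / 2 = 0.03080 mol.
V = n × V_m = 0.03080 × 22.7 = 0.699 L.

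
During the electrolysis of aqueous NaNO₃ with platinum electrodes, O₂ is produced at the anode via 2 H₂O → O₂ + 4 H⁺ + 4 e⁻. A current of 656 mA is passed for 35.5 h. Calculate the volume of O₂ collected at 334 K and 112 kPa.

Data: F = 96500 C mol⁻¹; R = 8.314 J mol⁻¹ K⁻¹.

Q = I·t = 0.6560 A × 127800 s = 83840 C.
n(e⁻) = Q/F = 83840 / 96500 = 0.8688 mol.
4 electrons are transferred per O₂ molecule, so n(O₂) = 0.8688 / 4 = 0.2172 mol.
V = nRT/P = (0.2172 × 8.314 × 334) / (112 × 10³ Pa) = 0.00539 m³ = 5.39 L.

5.39 L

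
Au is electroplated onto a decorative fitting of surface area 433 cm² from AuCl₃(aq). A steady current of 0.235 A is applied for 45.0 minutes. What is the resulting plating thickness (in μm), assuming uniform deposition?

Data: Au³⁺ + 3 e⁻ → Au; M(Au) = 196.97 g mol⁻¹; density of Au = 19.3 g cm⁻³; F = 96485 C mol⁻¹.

0.517 μm

Q = I·t = 0.2350 × 2700.0 = 634.5 C; n(e⁻) = 0.006576 mol.
n(Au) = n(e⁻)/3 = 0.002192 mol, so m = 0.002192 × 196.97 = 0.4318 g.
Volume = m/ρ = 0.4318 / 19.3 = 0.02237 cm³.
Thickness = V/A = 0.02237 / 433 = 5.17 × 10⁻⁵ cm = 0.517 μm.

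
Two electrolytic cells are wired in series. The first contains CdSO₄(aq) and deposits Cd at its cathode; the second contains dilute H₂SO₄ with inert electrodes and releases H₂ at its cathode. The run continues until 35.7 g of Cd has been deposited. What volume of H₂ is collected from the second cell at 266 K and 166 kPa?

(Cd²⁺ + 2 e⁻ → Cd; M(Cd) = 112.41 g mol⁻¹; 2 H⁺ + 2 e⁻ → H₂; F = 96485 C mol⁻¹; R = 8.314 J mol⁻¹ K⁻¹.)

4.23 L

n(Cd) = 35.7 / 112.41 = 0.3176 mol, so n(e⁻) = 2 × 0.3176 = 0.6352 mol.
The cells are in series, so the same 0.6352 mol of electrons passes through the second cell.
2 H⁺ + 2 e⁻ → H₂ — 2 mol e⁻ per mol H₂, so n(H₂) = 0.6352/2 = 0.3176 mol.
V = nRT/P = (0.3176 × 8.314 × 266) / (166 × 10³) = 0.00423 m³ = 4.23 L.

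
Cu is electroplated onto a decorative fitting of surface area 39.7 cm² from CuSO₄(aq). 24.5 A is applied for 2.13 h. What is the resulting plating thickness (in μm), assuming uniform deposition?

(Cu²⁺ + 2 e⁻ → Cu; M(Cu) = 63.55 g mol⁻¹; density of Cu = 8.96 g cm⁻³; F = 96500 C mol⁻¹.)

Q = I·t = 24.50 × 7668.0 = 187900 C; n(e⁻) = 1.947 mol.
n(Cu) = n(e⁻)/2 = 0.9734 mol, so m = 0.9734 × 63.55 = 61.86 g.
Volume = m/ρ = 61.86 / 8.96 = 6.904 cm³.
Thickness = V/A = 6.904 / 39.7 = 0.174 cm = 1740 μm.

1740 μm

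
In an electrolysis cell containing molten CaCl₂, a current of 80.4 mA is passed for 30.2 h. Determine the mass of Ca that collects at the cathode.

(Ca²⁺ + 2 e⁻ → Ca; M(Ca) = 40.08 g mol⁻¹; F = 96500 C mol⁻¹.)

Q = I·t = 0.08040 A × 108720 s = 8741 C.
n(e⁻) = Q/F = 8741 / 96500 = 0.09058 mol.
Ca²⁺ + 2 e⁻ → Ca, so n(Ca) = n(e⁻)/2 = 0.04529 mol.
m = n·M = 0.04529 × 40.08 = 1.82 g.

1.82 g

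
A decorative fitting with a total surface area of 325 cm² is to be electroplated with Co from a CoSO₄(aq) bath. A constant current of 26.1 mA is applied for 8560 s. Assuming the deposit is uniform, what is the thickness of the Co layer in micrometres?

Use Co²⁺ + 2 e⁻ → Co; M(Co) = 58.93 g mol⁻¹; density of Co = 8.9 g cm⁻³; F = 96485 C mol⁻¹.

Q = I·t = 0.02610 × 8560.0 = 223.4 C; n(e⁻) = 0.002316 mol.
n(Co) = n(e⁻)/2 = 0.001158 mol, so m = 0.001158 × 58.93 = 0.06823 g.
Volume = m/ρ = 0.06823 / 8.9 = 0.007666 cm³.
Thickness = V/A = 0.007666 / 325 = 2.36 × 10⁻⁵ cm = 0.236 μm.

0.236 μm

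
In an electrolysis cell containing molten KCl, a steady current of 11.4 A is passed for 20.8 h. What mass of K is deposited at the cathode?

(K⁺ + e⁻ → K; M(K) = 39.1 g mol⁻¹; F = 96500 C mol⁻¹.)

Q = I·t = 11.40 A × 74880 s = 853600 C.
n(e⁻) = Q/F = 853600 / 96500 = 8.846 mol.
K⁺ + e⁻ → K, so n(K) = n(e⁻)/1 = 8.846 mol.
m = n·M = 8.846 × 39.1 = 346 g.

346 g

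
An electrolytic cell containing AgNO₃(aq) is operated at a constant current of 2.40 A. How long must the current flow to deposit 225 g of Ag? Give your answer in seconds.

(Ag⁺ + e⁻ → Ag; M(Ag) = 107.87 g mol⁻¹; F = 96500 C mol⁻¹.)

83900 s

n(Ag) = m/M = 225 / 107.87 = 2.086 mol.
Each Ag atom requires 1 electron, so n(e⁻) = 1 × 2.086 = 2.086 mol.
Q = n(e⁻)·F = 2.086 × 96500 = 201300 C.
t = Q/I = 201300 / 2.400 A = 83870 s.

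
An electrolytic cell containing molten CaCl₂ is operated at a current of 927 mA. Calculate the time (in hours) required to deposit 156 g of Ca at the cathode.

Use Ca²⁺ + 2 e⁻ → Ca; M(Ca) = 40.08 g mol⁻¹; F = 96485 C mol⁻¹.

n(Ca) = m/M = 156 / 40.08 = 3.892 mol.
Each Ca atom requires 2 electrons, so n(e⁻) = 2 × 3.892 = 7.784 mol.
Q = n(e⁻)·F = 7.784 × 96485 = 751100 C.
t = Q/I = 751100 / 0.9270 A = 810200 s = 225 h.

225 h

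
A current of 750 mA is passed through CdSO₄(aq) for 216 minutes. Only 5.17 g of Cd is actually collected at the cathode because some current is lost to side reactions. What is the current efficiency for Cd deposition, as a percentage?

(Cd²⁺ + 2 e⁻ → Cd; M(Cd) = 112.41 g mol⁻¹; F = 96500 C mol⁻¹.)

Q = I·t = 0.7500 × 12960 = 9720 C; n(e⁻) = 9720/96500 = 0.1007 mol.
Theoretical n(Cd) = n(e⁻)/2 = 0.05036 mol, i.e. m_theo = 0.05036 × 112.41 = 5.661 g.
Efficiency = m_actual / m_theo = 5.17 / 5.661 = 91.3 %.

91.3 %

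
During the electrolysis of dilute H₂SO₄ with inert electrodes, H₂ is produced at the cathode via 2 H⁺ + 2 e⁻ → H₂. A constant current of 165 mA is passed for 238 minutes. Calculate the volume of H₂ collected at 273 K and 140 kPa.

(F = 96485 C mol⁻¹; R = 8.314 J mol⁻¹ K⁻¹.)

0.198 L

Q = I·t = 0.1650 A × 14280 s = 2356 C.
n(e⁻) = Q/F = 2356 / 96485 = 0.02442 mol.
2 electrons are transferred per H₂ molecule, so n(H₂) = 0.02442 / 2 = 0.01221 mol.
V = nRT/P = (0.01221 × 8.314 × 273) / (140 × 10³ Pa) = 1.98 × 10⁻⁴ m³ = 0.198 L.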